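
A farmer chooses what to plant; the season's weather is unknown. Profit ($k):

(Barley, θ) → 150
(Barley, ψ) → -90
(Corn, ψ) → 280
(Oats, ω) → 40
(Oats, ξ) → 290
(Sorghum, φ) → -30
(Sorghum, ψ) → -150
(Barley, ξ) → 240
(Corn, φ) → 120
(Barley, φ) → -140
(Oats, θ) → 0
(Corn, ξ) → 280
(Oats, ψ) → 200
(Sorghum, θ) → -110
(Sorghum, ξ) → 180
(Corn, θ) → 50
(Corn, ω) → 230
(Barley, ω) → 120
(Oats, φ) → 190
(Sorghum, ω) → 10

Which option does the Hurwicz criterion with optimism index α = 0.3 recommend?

Corn

Corn: 0.3·280 + 0.7·50 = 119
Oats: 0.3·290 + 0.7·0 = 87
Barley: 0.3·240 + 0.7·(-140) = -26
Sorghum: 0.3·180 + 0.7·(-150) = -51
Highest Hurwicz score = 119 → Corn.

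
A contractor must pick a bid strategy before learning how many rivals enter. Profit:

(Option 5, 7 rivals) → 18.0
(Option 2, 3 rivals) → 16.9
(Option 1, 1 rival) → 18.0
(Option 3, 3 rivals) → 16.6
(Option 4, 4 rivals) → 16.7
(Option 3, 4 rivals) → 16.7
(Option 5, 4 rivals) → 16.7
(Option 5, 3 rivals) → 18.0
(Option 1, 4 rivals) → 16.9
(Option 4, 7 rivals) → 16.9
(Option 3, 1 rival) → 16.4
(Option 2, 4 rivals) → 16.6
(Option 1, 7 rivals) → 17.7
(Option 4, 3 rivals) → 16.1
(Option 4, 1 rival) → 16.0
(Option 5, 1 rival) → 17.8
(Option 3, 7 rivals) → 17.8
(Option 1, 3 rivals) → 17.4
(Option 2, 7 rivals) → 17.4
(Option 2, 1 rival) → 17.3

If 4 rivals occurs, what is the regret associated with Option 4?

0.2

Best payoff under 4 rivals is 16.9.
Regret = 16.9 − 16.7 = 0.2.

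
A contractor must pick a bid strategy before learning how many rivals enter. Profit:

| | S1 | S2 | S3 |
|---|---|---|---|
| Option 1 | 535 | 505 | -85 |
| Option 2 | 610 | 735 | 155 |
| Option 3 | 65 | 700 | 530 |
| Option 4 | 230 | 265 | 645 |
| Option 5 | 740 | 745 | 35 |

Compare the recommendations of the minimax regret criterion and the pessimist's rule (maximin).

minimax regret → Option 2; maximin → Option 4 (disagree)

Column bests: S1=740, S2=745, S3=645.
Option 1 regrets: 205, 240, 730 → max 730
Option 2 regrets: 130, 10, 490 → max 490
Option 3 regrets: 675, 45, 115 → max 675
Option 4 regrets: 510, 480, 0 → max 510
Option 5 regrets: 0, 0, 610 → max 610
Smallest max regret = 490 → Option 2.
Row minima: Option 1=-85, Option 2=155, Option 3=65, Option 4=230, Option 5=35
Best worst-case = 230 → Option 4.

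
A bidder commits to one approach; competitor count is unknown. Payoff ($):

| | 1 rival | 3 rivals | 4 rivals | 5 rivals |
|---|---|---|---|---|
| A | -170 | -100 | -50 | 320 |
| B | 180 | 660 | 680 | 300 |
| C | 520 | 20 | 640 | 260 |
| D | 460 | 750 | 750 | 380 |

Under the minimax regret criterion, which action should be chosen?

D

Column bests: 1 rival=520, 3 rivals=750, 4 rivals=750, 5 rivals=380.
A regrets: 690, 850, 800, 60 → max 850
B regrets: 340, 90, 70, 80 → max 340
C regrets: 0, 730, 110, 120 → max 730
D regrets: 60, 0, 0, 0 → max 60
Smallest max regret = 60 → D.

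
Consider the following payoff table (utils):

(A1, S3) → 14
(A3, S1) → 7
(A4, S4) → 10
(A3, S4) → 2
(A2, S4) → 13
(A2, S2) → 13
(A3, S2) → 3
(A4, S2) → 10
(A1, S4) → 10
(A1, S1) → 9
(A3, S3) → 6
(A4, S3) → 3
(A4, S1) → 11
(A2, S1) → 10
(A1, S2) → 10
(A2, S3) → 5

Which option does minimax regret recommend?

Column bests: S1=11, S2=13, S3=14, S4=13.
A1 regrets: 2, 3, 0, 3 → max 3
A2 regrets: 1, 0, 9, 0 → max 9
A3 regrets: 4, 10, 8, 11 → max 11
A4 regrets: 0, 3, 11, 3 → max 11
Smallest max regret = 3 → A1.

A1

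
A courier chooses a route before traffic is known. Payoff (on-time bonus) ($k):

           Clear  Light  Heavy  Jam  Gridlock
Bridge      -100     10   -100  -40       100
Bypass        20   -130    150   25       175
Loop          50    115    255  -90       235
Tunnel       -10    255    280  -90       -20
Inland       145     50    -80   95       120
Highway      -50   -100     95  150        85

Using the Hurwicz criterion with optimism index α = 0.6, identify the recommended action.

Bridge: 0.6·100 + 0.4·(-100) = 20
Bypass: 0.6·175 + 0.4·(-130) = 53
Loop: 0.6·255 + 0.4·(-90) = 117
Tunnel: 0.6·280 + 0.4·(-90) = 132
Inland: 0.6·145 + 0.4·(-80) = 55
Highway: 0.6·150 + 0.4·(-100) = 50
Highest Hurwicz score = 132 → Tunnel.

Tunnel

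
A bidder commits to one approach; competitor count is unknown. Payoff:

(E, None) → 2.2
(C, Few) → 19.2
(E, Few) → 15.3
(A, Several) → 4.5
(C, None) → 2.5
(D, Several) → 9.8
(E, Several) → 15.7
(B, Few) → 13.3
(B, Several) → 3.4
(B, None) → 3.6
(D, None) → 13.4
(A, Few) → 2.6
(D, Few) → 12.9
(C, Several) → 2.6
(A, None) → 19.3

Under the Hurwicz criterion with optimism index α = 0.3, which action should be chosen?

D

A: 0.3·19.3 + 0.7·2.6 = 7.61
B: 0.3·13.3 + 0.7·3.4 = 6.37
C: 0.3·19.2 + 0.7·2.5 = 7.51
D: 0.3·13.4 + 0.7·9.8 = 10.88
E: 0.3·15.7 + 0.7·2.2 = 6.25
Highest Hurwicz score = 10.88 → D.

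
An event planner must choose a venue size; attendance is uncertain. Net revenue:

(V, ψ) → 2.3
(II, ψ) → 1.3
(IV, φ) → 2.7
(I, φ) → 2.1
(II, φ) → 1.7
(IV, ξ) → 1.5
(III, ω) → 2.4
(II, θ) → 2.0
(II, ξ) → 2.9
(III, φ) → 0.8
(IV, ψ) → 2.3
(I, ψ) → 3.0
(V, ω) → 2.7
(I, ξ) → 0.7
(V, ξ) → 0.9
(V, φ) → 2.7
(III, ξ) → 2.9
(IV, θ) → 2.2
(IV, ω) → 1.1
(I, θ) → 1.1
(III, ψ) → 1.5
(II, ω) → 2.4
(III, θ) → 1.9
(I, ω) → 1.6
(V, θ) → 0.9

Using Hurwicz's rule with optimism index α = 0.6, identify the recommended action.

I: 0.6·3.0 + 0.4·0.7 = 2.08
II: 0.6·2.9 + 0.4·1.3 = 2.26
III: 0.6·2.9 + 0.4·0.8 = 2.06
IV: 0.6·2.7 + 0.4·1.1 = 2.06
V: 0.6·2.7 + 0.4·0.9 = 1.98
Highest Hurwicz score = 2.26 → II.

II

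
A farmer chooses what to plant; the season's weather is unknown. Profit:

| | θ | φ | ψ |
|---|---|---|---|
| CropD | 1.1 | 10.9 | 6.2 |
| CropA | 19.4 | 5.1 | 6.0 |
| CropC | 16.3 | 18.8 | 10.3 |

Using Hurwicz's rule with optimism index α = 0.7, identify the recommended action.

CropD: 0.7·10.9 + 0.3·1.1 = 7.96
CropA: 0.7·19.4 + 0.3·5.1 = 15.11
CropC: 0.7·18.8 + 0.3·10.3 = 16.25
Highest Hurwicz score = 16.25 → CropC.

CropC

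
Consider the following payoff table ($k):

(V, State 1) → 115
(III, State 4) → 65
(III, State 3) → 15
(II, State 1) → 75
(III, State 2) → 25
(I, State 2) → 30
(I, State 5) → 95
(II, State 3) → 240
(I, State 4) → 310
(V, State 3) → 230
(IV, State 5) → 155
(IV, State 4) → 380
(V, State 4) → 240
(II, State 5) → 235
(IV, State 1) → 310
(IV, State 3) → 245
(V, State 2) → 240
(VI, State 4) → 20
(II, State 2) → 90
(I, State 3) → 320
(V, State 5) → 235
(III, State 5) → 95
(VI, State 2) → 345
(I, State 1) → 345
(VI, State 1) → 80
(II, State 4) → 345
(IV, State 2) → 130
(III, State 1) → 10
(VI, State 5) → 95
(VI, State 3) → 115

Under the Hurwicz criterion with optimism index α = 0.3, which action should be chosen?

IV

I: 0.3·345 + 0.7·30 = 124.5
II: 0.3·345 + 0.7·75 = 156
III: 0.3·95 + 0.7·10 = 35.5
IV: 0.3·380 + 0.7·130 = 205
V: 0.3·240 + 0.7·115 = 152.5
VI: 0.3·345 + 0.7·20 = 117.5
Highest Hurwicz score = 205 → IV.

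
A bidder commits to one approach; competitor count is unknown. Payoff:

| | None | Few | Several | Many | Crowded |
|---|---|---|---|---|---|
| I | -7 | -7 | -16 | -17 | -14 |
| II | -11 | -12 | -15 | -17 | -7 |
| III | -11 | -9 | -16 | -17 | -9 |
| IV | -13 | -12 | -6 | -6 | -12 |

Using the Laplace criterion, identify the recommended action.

Row averages: I=-12.2, II=-12.4, III=-12.4, IV=-9.8
Highest average = -9.8 → IV.

IV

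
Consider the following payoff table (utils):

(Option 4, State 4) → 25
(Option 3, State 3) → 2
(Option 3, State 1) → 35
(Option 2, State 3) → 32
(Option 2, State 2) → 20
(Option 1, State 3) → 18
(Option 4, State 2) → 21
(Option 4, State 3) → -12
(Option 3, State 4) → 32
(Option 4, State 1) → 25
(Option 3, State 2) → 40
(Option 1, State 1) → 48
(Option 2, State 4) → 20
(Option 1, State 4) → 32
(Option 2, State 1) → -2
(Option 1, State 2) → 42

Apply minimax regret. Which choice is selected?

Option 1

Column bests: State 1=48, State 2=42, State 3=32, State 4=32.
Option 1 regrets: 0, 0, 14, 0 → max 14
Option 2 regrets: 50, 22, 0, 12 → max 50
Option 3 regrets: 13, 2, 30, 0 → max 30
Option 4 regrets: 23, 21, 44, 7 → max 44
Smallest max regret = 14 → Option 1.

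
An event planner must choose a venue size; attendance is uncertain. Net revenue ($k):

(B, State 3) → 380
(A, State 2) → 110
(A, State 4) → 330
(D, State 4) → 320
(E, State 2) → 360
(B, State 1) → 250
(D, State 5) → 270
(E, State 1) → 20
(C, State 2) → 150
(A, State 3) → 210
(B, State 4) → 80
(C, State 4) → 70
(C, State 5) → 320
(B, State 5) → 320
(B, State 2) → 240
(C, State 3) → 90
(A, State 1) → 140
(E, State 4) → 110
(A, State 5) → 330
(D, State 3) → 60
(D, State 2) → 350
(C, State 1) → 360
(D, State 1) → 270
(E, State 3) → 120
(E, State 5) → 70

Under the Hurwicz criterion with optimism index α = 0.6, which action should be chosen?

A: 0.6·330 + 0.4·110 = 242
B: 0.6·380 + 0.4·80 = 260
C: 0.6·360 + 0.4·70 = 244
D: 0.6·350 + 0.4·60 = 234
E: 0.6·360 + 0.4·20 = 224
Highest Hurwicz score = 260 → B.

B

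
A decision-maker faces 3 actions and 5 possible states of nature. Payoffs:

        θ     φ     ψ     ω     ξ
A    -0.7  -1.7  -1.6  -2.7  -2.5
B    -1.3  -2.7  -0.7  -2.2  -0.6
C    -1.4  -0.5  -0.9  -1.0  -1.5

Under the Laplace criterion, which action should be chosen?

C

Row averages: A=-1.84, B=-1.5, C=-1.06
Highest average = -1.06 → C.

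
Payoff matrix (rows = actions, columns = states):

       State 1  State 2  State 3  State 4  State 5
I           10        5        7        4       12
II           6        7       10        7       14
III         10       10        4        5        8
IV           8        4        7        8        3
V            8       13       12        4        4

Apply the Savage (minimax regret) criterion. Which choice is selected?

Column bests: State 1=10, State 2=13, State 3=12, State 4=8, State 5=14.
I regrets: 0, 8, 5, 4, 2 → max 8
II regrets: 4, 6, 2, 1, 0 → max 6
III regrets: 0, 3, 8, 3, 6 → max 8
IV regrets: 2, 9, 5, 0, 11 → max 11
V regrets: 2, 0, 0, 4, 10 → max 10
Smallest max regret = 6 → II.

II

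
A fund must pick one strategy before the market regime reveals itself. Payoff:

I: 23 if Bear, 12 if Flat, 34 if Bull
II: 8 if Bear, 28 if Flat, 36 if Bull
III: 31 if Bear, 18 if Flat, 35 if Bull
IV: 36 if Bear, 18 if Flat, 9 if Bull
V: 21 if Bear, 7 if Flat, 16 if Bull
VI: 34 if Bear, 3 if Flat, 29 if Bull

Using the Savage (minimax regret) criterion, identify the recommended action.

Column bests: Bear=36, Flat=28, Bull=36.
I regrets: 13, 16, 2 → max 16
II regrets: 28, 0, 0 → max 28
III regrets: 5, 10, 1 → max 10
IV regrets: 0, 10, 27 → max 27
V regrets: 15, 21, 20 → max 21
VI regrets: 2, 25, 7 → max 25
Smallest max regret = 10 → III.

III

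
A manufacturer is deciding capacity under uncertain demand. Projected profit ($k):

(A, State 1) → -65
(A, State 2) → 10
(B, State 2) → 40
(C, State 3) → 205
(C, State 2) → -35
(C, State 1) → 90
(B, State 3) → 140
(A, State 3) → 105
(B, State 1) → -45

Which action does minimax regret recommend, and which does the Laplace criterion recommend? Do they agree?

Column bests: State 1=90, State 2=40, State 3=205.
A regrets: 155, 30, 100 → max 155
B regrets: 135, 0, 65 → max 135
C regrets: 0, 75, 0 → max 75
Smallest max regret = 75 → C.
Row averages: A=50/3, B=45, C=260/3
Highest average = 260/3 → C.

minimax regret → C; laplace → C (agree)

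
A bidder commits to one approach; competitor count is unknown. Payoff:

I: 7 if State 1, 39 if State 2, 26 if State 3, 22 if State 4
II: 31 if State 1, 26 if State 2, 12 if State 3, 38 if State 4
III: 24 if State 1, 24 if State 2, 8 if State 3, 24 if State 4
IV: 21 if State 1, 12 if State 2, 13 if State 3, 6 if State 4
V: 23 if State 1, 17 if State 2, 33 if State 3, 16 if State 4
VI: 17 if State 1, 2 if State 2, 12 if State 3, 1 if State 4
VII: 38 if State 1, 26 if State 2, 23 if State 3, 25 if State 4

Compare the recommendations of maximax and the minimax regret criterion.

maximax → I; minimax regret → VII (disagree)

Row maxima: I=39, II=38, III=24, IV=21, V=33, VI=17, VII=38
Best best-case = 39 → I.
Column bests: State 1=38, State 2=39, State 3=33, State 4=38.
I regrets: 31, 0, 7, 16 → max 31
II regrets: 7, 13, 21, 0 → max 21
III regrets: 14, 15, 25, 14 → max 25
IV regrets: 17, 27, 20, 32 → max 32
V regrets: 15, 22, 0, 22 → max 22
VI regrets: 21, 37, 21, 37 → max 37
VII regrets: 0, 13, 10, 13 → max 13
Smallest max regret = 13 → VII.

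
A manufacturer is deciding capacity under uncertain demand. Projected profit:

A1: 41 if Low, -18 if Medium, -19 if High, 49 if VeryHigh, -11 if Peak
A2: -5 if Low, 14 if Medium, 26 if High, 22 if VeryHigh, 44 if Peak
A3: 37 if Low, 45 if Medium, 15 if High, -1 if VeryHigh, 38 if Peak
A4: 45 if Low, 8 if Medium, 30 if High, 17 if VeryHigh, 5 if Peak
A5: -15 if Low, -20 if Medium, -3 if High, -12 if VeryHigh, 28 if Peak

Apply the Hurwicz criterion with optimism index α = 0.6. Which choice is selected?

A1: 0.6·49 + 0.4·(-19) = 21.8
A2: 0.6·44 + 0.4·(-5) = 24.4
A3: 0.6·45 + 0.4·(-1) = 26.6
A4: 0.6·45 + 0.4·5 = 29
A5: 0.6·28 + 0.4·(-20) = 8.8
Highest Hurwicz score = 29 → A4.

A4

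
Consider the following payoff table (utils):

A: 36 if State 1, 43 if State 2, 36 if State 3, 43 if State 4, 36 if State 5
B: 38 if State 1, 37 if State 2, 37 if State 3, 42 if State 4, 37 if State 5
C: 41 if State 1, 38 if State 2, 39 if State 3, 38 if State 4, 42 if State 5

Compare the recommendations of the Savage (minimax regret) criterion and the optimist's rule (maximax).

Column bests: State 1=41, State 2=43, State 3=39, State 4=43, State 5=42.
A regrets: 5, 0, 3, 0, 6 → max 6
B regrets: 3, 6, 2, 1, 5 → max 6
C regrets: 0, 5, 0, 5, 0 → max 5
Smallest max regret = 5 → C.
Row maxima: A=43, B=42, C=42
Best best-case = 43 → A.

minimax regret → C; maximax → A (disagree)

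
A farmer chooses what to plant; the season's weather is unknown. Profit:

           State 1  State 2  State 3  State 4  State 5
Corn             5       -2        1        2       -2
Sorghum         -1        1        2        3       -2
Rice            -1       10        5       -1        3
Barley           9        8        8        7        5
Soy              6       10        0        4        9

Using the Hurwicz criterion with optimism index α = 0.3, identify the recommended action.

Corn: 0.3·5 + 0.7·(-2) = 0.1
Sorghum: 0.3·3 + 0.7·(-2) = -0.5
Rice: 0.3·10 + 0.7·(-1) = 2.3
Barley: 0.3·9 + 0.7·5 = 6.2
Soy: 0.3·10 + 0.7·0 = 3
Highest Hurwicz score = 6.2 → Barley.

Barley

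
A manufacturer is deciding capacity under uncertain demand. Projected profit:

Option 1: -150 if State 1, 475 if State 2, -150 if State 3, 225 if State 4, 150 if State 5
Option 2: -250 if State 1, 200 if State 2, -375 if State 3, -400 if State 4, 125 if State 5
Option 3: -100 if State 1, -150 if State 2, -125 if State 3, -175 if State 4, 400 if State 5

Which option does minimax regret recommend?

Option 1

Column bests: State 1=-100, State 2=475, State 3=-125, State 4=225, State 5=400.
Option 1 regrets: 50, 0, 25, 0, 250 → max 250
Option 2 regrets: 150, 275, 250, 625, 275 → max 625
Option 3 regrets: 0, 625, 0, 400, 0 → max 625
Smallest max regret = 250 → Option 1.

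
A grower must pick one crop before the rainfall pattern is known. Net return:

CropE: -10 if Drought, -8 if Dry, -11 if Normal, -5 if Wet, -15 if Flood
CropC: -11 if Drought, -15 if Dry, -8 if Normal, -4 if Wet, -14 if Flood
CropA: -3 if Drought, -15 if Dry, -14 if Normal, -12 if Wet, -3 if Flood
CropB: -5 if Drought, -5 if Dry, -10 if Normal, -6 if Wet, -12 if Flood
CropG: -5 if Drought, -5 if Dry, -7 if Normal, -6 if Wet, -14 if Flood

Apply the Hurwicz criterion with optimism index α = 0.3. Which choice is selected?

CropE: 0.3·(-5) + 0.7·(-15) = -12
CropC: 0.3·(-4) + 0.7·(-15) = -11.7
CropA: 0.3·(-3) + 0.7·(-15) = -11.4
CropB: 0.3·(-5) + 0.7·(-12) = -9.9
CropG: 0.3·(-5) + 0.7·(-14) = -11.3
Highest Hurwicz score = -9.9 → CropB.

CropB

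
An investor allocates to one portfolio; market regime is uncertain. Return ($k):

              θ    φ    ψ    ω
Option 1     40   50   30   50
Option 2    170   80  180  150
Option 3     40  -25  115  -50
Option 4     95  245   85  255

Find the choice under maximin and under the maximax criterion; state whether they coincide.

maximin → Option 4; maximax → Option 4 (agree)

Row minima: Option 1=30, Option 2=80, Option 3=-50, Option 4=85
Best worst-case = 85 → Option 4.
Row maxima: Option 1=50, Option 2=180, Option 3=115, Option 4=255
Best best-case = 255 → Option 4.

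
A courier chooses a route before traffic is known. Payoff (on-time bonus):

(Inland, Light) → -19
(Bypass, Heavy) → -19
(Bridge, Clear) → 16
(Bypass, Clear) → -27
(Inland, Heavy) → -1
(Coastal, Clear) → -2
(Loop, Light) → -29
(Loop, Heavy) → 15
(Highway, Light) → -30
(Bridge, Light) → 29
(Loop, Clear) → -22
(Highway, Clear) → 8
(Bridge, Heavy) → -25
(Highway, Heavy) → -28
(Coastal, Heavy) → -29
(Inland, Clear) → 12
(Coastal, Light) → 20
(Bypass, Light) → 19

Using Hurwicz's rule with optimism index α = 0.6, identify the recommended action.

Loop: 0.6·15 + 0.4·(-29) = -2.6
Bypass: 0.6·19 + 0.4·(-27) = 0.6
Inland: 0.6·12 + 0.4·(-19) = -0.4
Highway: 0.6·8 + 0.4·(-30) = -7.2
Coastal: 0.6·20 + 0.4·(-29) = 0.4
Bridge: 0.6·29 + 0.4·(-25) = 7.4
Highest Hurwicz score = 7.4 → Bridge.

Bridge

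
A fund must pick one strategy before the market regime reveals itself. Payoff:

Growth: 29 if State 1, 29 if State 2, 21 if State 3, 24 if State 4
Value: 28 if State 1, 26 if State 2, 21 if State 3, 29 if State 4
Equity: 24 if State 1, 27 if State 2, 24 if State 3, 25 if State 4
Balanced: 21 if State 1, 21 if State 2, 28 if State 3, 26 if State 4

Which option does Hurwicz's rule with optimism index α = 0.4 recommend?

Growth: 0.4·29 + 0.6·21 = 24.2
Value: 0.4·29 + 0.6·21 = 24.2
Equity: 0.4·27 + 0.6·24 = 25.2
Balanced: 0.4·28 + 0.6·21 = 23.8
Highest Hurwicz score = 25.2 → Equity.

Equity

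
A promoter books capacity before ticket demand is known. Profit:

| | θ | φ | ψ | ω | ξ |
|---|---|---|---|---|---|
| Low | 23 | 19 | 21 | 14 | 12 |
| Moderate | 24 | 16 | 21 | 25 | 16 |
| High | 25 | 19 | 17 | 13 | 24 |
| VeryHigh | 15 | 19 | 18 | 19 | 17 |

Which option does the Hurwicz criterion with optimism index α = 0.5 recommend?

Moderate

Low: 0.5·23 + 0.5·12 = 17.5
Moderate: 0.5·25 + 0.5·16 = 20.5
High: 0.5·25 + 0.5·13 = 19
VeryHigh: 0.5·19 + 0.5·15 = 17
Highest Hurwicz score = 20.5 → Moderate.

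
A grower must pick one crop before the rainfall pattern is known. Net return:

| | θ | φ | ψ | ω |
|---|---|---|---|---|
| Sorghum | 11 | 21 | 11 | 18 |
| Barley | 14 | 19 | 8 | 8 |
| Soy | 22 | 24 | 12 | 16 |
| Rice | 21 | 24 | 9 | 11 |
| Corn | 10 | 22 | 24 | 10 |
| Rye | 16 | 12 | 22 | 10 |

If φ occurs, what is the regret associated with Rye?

Best payoff under φ is 24.
Regret = 24 − 12 = 12.

12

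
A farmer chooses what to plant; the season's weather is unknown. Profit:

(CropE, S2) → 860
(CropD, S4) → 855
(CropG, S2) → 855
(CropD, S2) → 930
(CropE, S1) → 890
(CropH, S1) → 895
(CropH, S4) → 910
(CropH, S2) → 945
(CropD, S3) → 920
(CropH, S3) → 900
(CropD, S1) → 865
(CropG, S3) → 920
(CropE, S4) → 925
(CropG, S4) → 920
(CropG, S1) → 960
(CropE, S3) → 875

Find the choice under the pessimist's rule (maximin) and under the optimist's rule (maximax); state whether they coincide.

maximin → CropH; maximax → CropG (disagree)

Row minima: CropD=855, CropH=895, CropG=855, CropE=860
Best worst-case = 895 → CropH.
Row maxima: CropD=930, CropH=945, CropG=960, CropE=925
Best best-case = 960 → CropG.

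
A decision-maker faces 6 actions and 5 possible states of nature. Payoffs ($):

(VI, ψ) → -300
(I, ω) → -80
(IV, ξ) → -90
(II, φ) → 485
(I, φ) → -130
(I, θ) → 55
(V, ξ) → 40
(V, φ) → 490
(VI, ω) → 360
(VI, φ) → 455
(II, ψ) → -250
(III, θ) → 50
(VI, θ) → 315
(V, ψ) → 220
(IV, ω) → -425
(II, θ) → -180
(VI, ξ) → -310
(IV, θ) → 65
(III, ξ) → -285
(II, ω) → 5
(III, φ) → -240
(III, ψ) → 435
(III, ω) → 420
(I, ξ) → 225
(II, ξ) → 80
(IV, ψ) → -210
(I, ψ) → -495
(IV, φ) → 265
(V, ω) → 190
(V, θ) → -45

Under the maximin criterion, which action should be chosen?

Row minima: I=-495, II=-250, III=-285, IV=-425, V=-45, VI=-310
Best worst-case = -45 → V.

V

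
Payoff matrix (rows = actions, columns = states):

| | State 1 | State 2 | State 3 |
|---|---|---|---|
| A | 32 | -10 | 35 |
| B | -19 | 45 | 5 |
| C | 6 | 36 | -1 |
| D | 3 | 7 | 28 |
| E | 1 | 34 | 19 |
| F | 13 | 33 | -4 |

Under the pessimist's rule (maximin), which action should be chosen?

D

Row minima: A=-10, B=-19, C=-1, D=3, E=1, F=-4
Best worst-case = 3 → D.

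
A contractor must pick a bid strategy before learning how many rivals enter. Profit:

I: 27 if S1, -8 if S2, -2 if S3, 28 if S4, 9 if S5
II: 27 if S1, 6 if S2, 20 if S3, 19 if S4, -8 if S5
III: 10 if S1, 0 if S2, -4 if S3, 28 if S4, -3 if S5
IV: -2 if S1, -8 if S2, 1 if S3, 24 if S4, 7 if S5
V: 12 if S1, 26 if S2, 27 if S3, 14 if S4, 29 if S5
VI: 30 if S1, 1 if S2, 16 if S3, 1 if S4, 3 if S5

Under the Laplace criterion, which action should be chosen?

Row averages: I=10.8, II=12.8, III=6.2, IV=4.4, V=21.6, VI=10.2
Highest average = 21.6 → V.

V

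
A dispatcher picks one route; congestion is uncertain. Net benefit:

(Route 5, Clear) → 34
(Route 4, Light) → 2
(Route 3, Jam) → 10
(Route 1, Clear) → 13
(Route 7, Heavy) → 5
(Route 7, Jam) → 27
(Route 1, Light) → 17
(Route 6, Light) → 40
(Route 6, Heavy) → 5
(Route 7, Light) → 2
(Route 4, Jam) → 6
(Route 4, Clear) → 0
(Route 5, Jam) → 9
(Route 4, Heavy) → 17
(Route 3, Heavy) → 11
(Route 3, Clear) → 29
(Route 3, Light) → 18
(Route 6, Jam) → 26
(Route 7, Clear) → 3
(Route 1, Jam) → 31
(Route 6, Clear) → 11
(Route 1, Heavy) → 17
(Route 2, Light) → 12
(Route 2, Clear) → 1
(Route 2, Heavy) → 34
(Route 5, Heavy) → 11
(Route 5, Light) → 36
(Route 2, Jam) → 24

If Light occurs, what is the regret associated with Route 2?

Best payoff under Light is 40.
Regret = 40 − 12 = 28.

28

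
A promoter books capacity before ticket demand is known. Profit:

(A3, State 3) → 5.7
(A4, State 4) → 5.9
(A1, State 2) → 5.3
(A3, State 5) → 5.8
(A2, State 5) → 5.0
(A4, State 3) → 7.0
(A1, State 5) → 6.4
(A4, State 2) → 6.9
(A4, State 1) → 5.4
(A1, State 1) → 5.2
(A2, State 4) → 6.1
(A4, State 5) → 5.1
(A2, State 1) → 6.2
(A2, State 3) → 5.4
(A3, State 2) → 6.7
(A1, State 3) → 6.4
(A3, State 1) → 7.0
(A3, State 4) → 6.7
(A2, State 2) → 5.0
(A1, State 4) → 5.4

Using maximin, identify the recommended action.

A3

Row minima: A1=5.2, A2=5.0, A3=5.7, A4=5.1
Best worst-case = 5.7 → A3.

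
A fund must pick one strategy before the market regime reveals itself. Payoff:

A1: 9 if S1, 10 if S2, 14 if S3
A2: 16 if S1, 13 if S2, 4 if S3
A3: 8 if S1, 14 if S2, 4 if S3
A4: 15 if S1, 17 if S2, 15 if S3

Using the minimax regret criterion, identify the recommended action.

A4

Column bests: S1=16, S2=17, S3=15.
A1 regrets: 7, 7, 1 → max 7
A2 regrets: 0, 4, 11 → max 11
A3 regrets: 8, 3, 11 → max 11
A4 regrets: 1, 0, 0 → max 1
Smallest max regret = 1 → A4.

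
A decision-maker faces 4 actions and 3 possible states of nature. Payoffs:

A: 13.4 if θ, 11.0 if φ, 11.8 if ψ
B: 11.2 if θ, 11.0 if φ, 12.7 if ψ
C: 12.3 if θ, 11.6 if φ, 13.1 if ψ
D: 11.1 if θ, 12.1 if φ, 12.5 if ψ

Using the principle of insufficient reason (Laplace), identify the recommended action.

C

Row averages: A=181/15, B=349/30, C=37/3, D=11.9
Highest average = 37/3 → C.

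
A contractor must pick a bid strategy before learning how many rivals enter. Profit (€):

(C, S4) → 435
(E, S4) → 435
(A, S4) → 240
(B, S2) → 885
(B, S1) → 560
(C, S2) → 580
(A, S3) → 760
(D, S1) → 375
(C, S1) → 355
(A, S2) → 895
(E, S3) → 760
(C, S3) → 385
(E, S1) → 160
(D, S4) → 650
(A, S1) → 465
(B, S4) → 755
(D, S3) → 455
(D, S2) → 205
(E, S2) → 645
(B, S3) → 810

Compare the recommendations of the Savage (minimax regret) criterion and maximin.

minimax regret → B; maximin → B (agree)

Column bests: S1=560, S2=895, S3=810, S4=755.
A regrets: 95, 0, 50, 515 → max 515
B regrets: 0, 10, 0, 0 → max 10
C regrets: 205, 315, 425, 320 → max 425
D regrets: 185, 690, 355, 105 → max 690
E regrets: 400, 250, 50, 320 → max 400
Smallest max regret = 10 → B.
Row minima: A=240, B=560, C=355, D=205, E=160
Best worst-case = 560 → B.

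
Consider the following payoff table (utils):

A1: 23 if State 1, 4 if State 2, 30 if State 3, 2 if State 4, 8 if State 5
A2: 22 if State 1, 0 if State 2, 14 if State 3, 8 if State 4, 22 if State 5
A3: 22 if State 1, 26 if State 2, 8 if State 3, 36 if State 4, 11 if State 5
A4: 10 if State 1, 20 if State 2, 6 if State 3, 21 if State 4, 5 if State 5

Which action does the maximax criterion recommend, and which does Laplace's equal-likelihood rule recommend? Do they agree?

Row maxima: A1=30, A2=22, A3=36, A4=21
Best best-case = 36 → A3.
Row averages: A1=13.4, A2=13.2, A3=20.6, A4=12.4
Highest average = 20.6 → A3.

maximax → A3; laplace → A3 (agree)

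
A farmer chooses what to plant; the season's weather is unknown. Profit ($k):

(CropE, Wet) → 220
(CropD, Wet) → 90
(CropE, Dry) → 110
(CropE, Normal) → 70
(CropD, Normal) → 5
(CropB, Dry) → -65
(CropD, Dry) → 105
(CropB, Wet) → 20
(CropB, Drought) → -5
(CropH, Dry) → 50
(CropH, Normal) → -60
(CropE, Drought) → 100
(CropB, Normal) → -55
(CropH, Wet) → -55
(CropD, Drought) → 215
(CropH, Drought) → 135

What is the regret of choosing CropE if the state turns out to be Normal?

0

Best payoff under Normal is 70.
Regret = 70 − 70 = 0.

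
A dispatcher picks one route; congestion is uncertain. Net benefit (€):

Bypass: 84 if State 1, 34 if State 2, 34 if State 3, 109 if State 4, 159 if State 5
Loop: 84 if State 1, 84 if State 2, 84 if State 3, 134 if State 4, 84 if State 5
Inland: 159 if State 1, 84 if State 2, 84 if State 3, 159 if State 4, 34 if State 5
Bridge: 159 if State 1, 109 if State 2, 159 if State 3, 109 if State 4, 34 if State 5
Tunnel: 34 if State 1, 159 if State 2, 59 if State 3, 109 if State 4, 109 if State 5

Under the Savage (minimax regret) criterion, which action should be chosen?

Column bests: State 1=159, State 2=159, State 3=159, State 4=159, State 5=159.
Bypass regrets: 75, 125, 125, 50, 0 → max 125
Loop regrets: 75, 75, 75, 25, 75 → max 75
Inland regrets: 0, 75, 75, 0, 125 → max 125
Bridge regrets: 0, 50, 0, 50, 125 → max 125
Tunnel regrets: 125, 0, 100, 50, 50 → max 125
Smallest max regret = 75 → Loop.

Loop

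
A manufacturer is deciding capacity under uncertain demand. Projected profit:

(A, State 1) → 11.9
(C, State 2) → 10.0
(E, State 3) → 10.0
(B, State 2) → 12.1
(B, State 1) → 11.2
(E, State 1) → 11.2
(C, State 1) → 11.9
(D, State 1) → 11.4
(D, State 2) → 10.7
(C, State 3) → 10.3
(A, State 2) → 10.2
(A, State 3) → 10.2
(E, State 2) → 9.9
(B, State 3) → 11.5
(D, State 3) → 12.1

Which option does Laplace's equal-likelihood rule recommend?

Row averages: A=323/30, B=11.6, C=161/15, D=11.4, E=311/30
Highest average = 11.6 → B.

B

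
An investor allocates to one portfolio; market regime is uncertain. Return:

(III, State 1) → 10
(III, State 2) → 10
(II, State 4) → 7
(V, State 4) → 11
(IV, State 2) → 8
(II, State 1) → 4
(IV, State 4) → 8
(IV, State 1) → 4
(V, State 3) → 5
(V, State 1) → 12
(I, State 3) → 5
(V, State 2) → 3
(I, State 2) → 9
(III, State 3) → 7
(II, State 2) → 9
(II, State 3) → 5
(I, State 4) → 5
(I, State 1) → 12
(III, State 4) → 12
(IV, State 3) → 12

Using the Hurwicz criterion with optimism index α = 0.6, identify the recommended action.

I: 0.6·12 + 0.4·5 = 9.2
II: 0.6·9 + 0.4·4 = 7
III: 0.6·12 + 0.4·7 = 10
IV: 0.6·12 + 0.4·4 = 8.8
V: 0.6·12 + 0.4·3 = 8.4
Highest Hurwicz score = 10 → III.

III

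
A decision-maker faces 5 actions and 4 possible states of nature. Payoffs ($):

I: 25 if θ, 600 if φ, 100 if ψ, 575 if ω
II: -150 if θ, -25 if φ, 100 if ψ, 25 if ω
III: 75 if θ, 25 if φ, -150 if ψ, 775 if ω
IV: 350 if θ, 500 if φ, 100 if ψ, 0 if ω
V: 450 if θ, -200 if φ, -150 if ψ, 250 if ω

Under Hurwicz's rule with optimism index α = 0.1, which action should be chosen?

I: 0.1·600 + 0.9·25 = 82.5
II: 0.1·100 + 0.9·(-150) = -125
III: 0.1·775 + 0.9·(-150) = -57.5
IV: 0.1·500 + 0.9·0 = 50
V: 0.1·450 + 0.9·(-200) = -135
Highest Hurwicz score = 82.5 → I.

I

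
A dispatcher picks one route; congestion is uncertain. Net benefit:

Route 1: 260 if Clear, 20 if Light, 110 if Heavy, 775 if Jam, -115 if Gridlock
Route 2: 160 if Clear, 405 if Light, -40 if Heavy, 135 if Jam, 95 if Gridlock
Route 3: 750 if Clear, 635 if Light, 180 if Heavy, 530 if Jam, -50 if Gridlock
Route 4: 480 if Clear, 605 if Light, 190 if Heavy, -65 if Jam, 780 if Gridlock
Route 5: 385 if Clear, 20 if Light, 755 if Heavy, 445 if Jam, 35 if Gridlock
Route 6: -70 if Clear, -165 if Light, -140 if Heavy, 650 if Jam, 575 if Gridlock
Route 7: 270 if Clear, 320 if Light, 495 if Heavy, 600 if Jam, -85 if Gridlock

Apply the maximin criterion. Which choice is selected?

Row minima: Route 1=-115, Route 2=-40, Route 3=-50, Route 4=-65, Route 5=20, Route 6=-165, Route 7=-85
Best worst-case = 20 → Route 5.

Route 5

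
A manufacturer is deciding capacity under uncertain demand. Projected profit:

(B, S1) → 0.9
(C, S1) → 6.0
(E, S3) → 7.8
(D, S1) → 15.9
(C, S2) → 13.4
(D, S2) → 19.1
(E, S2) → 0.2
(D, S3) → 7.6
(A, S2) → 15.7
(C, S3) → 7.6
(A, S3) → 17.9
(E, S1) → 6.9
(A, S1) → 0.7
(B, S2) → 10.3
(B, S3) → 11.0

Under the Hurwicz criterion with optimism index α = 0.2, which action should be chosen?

A: 0.2·17.9 + 0.8·0.7 = 4.14
B: 0.2·11.0 + 0.8·0.9 = 2.92
C: 0.2·13.4 + 0.8·6.0 = 7.48
D: 0.2·19.1 + 0.8·7.6 = 9.9
E: 0.2·7.8 + 0.8·0.2 = 1.72
Highest Hurwicz score = 9.9 → D.

D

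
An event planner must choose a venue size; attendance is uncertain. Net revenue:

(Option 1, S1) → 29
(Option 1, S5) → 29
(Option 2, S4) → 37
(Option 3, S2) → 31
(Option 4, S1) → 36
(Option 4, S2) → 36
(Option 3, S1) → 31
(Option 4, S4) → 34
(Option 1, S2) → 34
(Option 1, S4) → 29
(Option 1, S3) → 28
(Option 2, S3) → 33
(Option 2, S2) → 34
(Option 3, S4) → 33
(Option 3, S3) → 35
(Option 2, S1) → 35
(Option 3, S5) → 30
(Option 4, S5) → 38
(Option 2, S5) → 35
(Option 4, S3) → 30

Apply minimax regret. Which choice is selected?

Option 2

Column bests: S1=36, S2=36, S3=35, S4=37, S5=38.
Option 1 regrets: 7, 2, 7, 8, 9 → max 9
Option 2 regrets: 1, 2, 2, 0, 3 → max 3
Option 3 regrets: 5, 5, 0, 4, 8 → max 8
Option 4 regrets: 0, 0, 5, 3, 0 → max 5
Smallest max regret = 3 → Option 2.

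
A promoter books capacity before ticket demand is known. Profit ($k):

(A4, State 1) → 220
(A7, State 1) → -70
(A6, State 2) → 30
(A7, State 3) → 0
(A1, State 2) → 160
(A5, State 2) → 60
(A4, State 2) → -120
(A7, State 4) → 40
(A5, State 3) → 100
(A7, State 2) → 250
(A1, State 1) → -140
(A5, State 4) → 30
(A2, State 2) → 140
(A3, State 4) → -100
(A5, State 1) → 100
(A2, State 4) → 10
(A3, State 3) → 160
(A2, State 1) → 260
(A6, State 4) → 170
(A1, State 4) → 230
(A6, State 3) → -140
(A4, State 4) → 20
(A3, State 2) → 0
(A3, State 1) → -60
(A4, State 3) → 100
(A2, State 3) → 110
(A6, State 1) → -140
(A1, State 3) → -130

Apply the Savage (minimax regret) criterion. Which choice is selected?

Column bests: State 1=260, State 2=250, State 3=160, State 4=230.
A1 regrets: 400, 90, 290, 0 → max 400
A2 regrets: 0, 110, 50, 220 → max 220
A3 regrets: 320, 250, 0, 330 → max 330
A4 regrets: 40, 370, 60, 210 → max 370
A5 regrets: 160, 190, 60, 200 → max 200
A6 regrets: 400, 220, 300, 60 → max 400
A7 regrets: 330, 0, 160, 190 → max 330
Smallest max regret = 200 → A5.

A5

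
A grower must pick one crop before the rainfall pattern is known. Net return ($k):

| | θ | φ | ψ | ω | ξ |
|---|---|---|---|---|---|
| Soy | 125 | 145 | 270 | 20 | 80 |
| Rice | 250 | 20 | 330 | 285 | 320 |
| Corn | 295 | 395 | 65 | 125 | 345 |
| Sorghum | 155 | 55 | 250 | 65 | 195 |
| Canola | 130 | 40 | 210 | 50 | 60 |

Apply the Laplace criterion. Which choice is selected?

Row averages: Soy=128, Rice=241, Corn=245, Sorghum=144, Canola=98
Highest average = 245 → Corn.

Corn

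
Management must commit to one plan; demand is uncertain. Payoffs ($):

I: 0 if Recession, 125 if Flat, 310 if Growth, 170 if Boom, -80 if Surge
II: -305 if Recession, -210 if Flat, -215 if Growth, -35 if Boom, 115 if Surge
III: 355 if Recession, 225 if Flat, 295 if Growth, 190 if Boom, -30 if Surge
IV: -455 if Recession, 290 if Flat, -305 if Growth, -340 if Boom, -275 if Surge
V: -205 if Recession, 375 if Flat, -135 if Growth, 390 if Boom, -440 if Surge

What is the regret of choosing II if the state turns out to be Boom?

425

Best payoff under Boom is 390.
Regret = 390 − (-35) = 425.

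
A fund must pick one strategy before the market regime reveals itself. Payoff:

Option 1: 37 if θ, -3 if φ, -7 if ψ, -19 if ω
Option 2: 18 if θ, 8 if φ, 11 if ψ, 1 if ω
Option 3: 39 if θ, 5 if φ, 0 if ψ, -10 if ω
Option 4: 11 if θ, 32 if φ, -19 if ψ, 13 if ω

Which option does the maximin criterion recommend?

Row minima: Option 1=-19, Option 2=1, Option 3=-10, Option 4=-19
Best worst-case = 1 → Option 2.

Option 2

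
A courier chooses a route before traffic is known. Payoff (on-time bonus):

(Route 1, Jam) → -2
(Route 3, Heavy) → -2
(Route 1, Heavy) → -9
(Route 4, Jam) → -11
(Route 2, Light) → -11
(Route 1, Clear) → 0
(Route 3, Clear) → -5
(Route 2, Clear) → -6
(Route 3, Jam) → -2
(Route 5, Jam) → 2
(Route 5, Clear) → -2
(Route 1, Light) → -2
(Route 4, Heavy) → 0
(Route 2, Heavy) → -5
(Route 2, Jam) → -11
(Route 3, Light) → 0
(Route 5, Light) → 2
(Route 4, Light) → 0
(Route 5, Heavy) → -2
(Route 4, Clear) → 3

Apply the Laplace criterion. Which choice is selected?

Route 5

Row averages: Route 1=-3.25, Route 2=-8.25, Route 3=-2.25, Route 4=-2, Route 5=0
Highest average = 0 → Route 5.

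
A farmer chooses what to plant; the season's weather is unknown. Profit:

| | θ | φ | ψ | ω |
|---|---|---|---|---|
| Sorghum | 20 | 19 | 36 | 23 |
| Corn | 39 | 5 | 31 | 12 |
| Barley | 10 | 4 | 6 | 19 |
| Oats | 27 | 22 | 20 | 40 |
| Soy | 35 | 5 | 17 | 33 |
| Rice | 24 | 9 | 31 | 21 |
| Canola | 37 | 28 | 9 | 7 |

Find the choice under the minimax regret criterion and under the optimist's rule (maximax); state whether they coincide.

minimax regret → Oats; maximax → Oats (agree)

Column bests: θ=39, φ=28, ψ=36, ω=40.
Sorghum regrets: 19, 9, 0, 17 → max 19
Corn regrets: 0, 23, 5, 28 → max 28
Barley regrets: 29, 24, 30, 21 → max 30
Oats regrets: 12, 6, 16, 0 → max 16
Soy regrets: 4, 23, 19, 7 → max 23
Rice regrets: 15, 19, 5, 19 → max 19
Canola regrets: 2, 0, 27, 33 → max 33
Smallest max regret = 16 → Oats.
Row maxima: Sorghum=36, Corn=39, Barley=19, Oats=40, Soy=35, Rice=31, Canola=37
Best best-case = 40 → Oats.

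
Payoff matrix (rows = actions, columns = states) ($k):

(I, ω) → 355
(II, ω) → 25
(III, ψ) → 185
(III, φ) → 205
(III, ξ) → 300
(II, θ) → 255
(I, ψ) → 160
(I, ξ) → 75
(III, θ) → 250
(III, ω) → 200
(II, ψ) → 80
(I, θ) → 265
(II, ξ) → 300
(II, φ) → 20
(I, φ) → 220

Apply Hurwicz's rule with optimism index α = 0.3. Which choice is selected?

I: 0.3·355 + 0.7·75 = 159
II: 0.3·300 + 0.7·20 = 104
III: 0.3·300 + 0.7·185 = 219.5
Highest Hurwicz score = 219.5 → III.

III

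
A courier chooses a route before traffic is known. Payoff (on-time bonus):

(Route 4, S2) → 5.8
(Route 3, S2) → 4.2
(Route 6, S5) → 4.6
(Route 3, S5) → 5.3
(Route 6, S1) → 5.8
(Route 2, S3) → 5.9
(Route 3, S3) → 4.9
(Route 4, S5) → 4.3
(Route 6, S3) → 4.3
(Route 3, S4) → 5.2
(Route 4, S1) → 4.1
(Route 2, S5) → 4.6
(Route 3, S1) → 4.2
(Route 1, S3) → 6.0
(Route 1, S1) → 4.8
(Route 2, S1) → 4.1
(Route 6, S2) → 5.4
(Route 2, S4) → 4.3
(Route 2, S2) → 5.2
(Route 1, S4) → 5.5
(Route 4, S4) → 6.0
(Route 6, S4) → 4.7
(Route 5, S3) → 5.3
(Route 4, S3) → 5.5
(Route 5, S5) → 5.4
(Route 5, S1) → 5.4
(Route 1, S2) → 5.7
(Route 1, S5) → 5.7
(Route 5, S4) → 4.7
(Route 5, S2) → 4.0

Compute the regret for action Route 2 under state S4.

Best payoff under S4 is 6.0.
Regret = 6.0 − 4.3 = 1.7.

1.7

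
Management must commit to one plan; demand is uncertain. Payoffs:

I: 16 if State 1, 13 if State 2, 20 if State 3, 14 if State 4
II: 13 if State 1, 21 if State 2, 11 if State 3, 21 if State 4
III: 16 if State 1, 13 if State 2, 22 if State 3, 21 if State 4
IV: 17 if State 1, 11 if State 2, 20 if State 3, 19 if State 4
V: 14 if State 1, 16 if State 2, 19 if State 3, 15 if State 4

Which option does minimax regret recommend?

V

Column bests: State 1=17, State 2=21, State 3=22, State 4=21.
I regrets: 1, 8, 2, 7 → max 8
II regrets: 4, 0, 11, 0 → max 11
III regrets: 1, 8, 0, 0 → max 8
IV regrets: 0, 10, 2, 2 → max 10
V regrets: 3, 5, 3, 6 → max 6
Smallest max regret = 6 → V.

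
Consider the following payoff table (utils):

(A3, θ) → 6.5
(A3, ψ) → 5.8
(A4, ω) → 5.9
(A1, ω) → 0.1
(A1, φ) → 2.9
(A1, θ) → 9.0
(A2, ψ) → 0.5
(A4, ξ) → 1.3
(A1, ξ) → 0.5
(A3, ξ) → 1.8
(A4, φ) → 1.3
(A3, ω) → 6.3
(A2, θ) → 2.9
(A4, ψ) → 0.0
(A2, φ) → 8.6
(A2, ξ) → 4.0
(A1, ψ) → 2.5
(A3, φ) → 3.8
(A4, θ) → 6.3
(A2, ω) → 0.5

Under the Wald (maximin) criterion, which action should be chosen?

Row minima: A1=0.1, A2=0.5, A3=1.8, A4=0.0
Best worst-case = 1.8 → A3.

A3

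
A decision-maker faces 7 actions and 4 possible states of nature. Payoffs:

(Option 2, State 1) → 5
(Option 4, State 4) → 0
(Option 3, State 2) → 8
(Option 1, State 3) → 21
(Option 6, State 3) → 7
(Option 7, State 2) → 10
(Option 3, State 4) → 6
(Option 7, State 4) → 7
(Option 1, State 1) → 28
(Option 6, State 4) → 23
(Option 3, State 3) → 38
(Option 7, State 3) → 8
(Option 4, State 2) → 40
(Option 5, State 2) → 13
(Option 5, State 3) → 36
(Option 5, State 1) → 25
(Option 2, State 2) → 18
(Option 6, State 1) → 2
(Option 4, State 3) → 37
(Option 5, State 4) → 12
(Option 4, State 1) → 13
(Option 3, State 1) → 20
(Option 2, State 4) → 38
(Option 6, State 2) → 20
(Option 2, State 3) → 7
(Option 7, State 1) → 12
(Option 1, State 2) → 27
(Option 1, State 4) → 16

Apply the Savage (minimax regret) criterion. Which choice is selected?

Column bests: State 1=28, State 2=40, State 3=38, State 4=38.
Option 1 regrets: 0, 13, 17, 22 → max 22
Option 2 regrets: 23, 22, 31, 0 → max 31
Option 3 regrets: 8, 32, 0, 32 → max 32
Option 4 regrets: 15, 0, 1, 38 → max 38
Option 5 regrets: 3, 27, 2, 26 → max 27
Option 6 regrets: 26, 20, 31, 15 → max 31
Option 7 regrets: 16, 30, 30, 31 → max 31
Smallest max regret = 22 → Option 1.

Option 1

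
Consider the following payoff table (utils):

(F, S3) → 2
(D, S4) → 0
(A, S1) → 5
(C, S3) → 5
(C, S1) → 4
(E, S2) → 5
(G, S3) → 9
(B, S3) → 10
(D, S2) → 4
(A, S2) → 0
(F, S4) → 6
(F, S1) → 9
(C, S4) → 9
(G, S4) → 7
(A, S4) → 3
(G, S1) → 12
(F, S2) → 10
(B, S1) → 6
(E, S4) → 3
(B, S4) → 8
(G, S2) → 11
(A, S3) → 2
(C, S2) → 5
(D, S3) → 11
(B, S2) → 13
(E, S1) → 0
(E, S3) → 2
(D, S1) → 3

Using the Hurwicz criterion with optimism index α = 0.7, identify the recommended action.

B

A: 0.7·5 + 0.3·0 = 3.5
B: 0.7·13 + 0.3·6 = 10.9
C: 0.7·9 + 0.3·4 = 7.5
D: 0.7·11 + 0.3·0 = 7.7
E: 0.7·5 + 0.3·0 = 3.5
F: 0.7·10 + 0.3·2 = 7.6
G: 0.7·12 + 0.3·7 = 10.5
Highest Hurwicz score = 10.9 → B.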